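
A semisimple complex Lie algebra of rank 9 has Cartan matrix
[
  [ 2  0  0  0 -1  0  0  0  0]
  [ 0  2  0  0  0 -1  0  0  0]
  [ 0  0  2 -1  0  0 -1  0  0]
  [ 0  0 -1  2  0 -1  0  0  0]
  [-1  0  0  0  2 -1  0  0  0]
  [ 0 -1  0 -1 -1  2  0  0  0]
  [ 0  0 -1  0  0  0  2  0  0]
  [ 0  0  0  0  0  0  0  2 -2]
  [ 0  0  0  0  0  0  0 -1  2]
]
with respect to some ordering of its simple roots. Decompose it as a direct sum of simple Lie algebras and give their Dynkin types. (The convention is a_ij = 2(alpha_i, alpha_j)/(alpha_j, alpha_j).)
The diagram associated to this matrix has two connected components: the simple roots {alpha_8, alpha_9} form a chain of 2 nodes with a double edge at one end; the terminal node there is the unique short simple root (B_2), and {alpha_1, alpha_2, alpha_3, alpha_4, alpha_5, alpha_6, alpha_7} form a chain of 6 nodes with one extra node attached to the third node from one end (E_7). A semisimple Lie algebra decomposes uniquely as the direct sum of simple ideals, one per connected component of its Dynkin diagram, so g ≅ B_2 ⊕ E_7 (dimension 10 + 133 = 143).

B2 ⊕ E7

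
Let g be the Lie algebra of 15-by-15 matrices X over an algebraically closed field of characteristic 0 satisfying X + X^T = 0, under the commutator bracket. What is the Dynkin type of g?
B_7 (so(15))

This is so(15) with 15 odd, which has dimension 15(15-1)/2 = 105 and rank (15-1)/2 = 7. In the classification of classical Lie algebras, the orthogonal algebra so(2n+1) in an odd number of variables has type B_n; here n = 7, so the Dynkin diagram is a chain of 7 nodes with a double edge at one end; the terminal node there is the unique short simple root (B_7). Hence the type is B_7.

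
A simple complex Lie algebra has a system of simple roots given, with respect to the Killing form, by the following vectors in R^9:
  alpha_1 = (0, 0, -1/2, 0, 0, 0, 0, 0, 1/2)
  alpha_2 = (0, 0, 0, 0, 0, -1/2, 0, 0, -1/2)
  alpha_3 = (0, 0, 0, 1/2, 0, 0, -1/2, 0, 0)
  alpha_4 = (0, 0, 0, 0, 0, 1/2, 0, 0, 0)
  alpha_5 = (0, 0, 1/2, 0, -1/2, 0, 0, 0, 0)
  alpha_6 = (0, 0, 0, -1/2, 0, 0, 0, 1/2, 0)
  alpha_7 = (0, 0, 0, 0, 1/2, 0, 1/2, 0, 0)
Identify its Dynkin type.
B_7

Compute the Cartan integers a_ij = 2(alpha_i, alpha_j)/(alpha_j, alpha_j); the resulting 7x7 Cartan matrix is
[[2, -1, 0, 0, -1, 0, 0], [-1, 2, 0, -2, 0, 0, 0], [0, 0, 2, 0, 0, -1, -1], [0, -1, 0, 2, 0, 0, 0], [-1, 0, 0, 0, 2, 0, -1], [0, 0, -1, 0, 0, 2, 0], [0, 0, -1, 0, -1, 0, 2]].
The roots have two lengths (squared-length ratio 2:1); the short ones are alpha_{4}. The associated Dynkin diagram is a chain of 7 nodes with a double edge at one end; the terminal node there is the unique short simple root (B_7), so the type is B_7 (the algebra so(15)).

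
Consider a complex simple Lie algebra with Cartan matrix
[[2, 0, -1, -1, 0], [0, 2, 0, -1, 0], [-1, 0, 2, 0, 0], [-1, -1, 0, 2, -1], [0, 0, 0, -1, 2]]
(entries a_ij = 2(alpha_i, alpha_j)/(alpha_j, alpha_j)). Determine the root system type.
D_5 (so(10))

The matrix has rank 5 with 2's on the diagonal. Reading the off-diagonal entries as Dynkin edges (a single edge where a_ij = a_ji = -1; a double or triple edge where a_ij * a_ji = 2 or 3), the diagram is a chain of 3 nodes with a fork of two nodes at one end (D_5). One simple-root ordering that puts it in standard form is (alpha_3, alpha_1, alpha_4, alpha_5, alpha_2). So the algebra is type D_5, i.e. so(10).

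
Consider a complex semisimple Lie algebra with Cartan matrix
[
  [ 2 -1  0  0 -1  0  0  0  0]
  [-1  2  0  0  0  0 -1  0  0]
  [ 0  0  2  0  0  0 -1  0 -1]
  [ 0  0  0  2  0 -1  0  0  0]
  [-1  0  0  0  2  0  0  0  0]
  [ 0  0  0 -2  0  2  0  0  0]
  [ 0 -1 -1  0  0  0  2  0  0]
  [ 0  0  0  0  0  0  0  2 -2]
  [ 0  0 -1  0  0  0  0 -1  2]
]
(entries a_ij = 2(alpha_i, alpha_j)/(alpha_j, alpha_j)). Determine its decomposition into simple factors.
The diagram associated to this matrix has two connected components: the simple roots {alpha_4, alpha_6} form a chain of 2 nodes with a double edge at one end; the terminal node there is the unique short simple root (B_2), and {alpha_1, alpha_2, alpha_3, alpha_5, alpha_7, alpha_8, alpha_9} form a chain of 7 nodes with a double edge at one end; the terminal node there is the unique long simple root (C_7). A semisimple Lie algebra decomposes uniquely as the direct sum of simple ideals, one per connected component of its Dynkin diagram, so g ≅ B_2 ⊕ C_7 (dimension 10 + 105 = 115).

B_2 ⊕ C_7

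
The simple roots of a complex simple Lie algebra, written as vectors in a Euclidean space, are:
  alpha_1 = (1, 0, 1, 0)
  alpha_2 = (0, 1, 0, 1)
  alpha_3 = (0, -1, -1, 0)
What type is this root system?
Compute the Cartan integers a_ij = 2(alpha_i, alpha_j)/(alpha_j, alpha_j); the resulting 3x3 Cartan matrix is
[[2, 0, -1], [0, 2, -1], [-1, -1, 2]].
All simple roots have the same length, so the diagram is simply laced. The associated Dynkin diagram is a chain of 3 nodes with single edges (A_3), so the type is A_3 (the algebra sl(4)).

A_3 (sl(4))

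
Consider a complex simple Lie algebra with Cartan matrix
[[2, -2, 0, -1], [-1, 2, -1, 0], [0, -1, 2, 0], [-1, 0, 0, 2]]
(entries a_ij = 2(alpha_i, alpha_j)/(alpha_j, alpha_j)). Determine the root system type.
F4

The matrix has rank 4 with 2's on the diagonal. Reading the off-diagonal entries as Dynkin edges (a single edge where a_ij = a_ji = -1; a double or triple edge where a_ij * a_ji = 2 or 3), the diagram is a chain of 4 nodes with a double edge between the middle two (F_4). One simple-root ordering that puts it in standard form is (alpha_4, alpha_1, alpha_2, alpha_3). So the algebra is type F_4.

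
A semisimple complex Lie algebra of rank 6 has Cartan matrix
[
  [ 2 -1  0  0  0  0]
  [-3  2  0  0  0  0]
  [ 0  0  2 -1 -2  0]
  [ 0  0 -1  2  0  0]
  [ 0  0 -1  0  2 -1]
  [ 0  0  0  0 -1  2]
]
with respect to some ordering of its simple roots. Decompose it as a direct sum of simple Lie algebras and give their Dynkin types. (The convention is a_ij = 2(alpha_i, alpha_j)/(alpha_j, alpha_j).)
F4 ⊕ G2

The diagram associated to this matrix has two connected components: the simple roots {alpha_3, alpha_4, alpha_5, alpha_6} form a chain of 4 nodes with a double edge between the middle two (F_4), and {alpha_1, alpha_2} form two nodes joined by a triple edge (G_2). A semisimple Lie algebra decomposes uniquely as the direct sum of simple ideals, one per connected component of its Dynkin diagram, so g ≅ F_4 ⊕ G_2 (dimension 52 + 14 = 66).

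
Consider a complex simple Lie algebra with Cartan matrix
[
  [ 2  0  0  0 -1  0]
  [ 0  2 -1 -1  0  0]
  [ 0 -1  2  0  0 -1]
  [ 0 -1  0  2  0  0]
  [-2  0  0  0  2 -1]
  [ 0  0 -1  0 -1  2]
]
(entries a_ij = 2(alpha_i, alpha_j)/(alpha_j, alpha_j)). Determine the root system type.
The matrix has rank 6 with 2's on the diagonal. Reading the off-diagonal entries as Dynkin edges (a single edge where a_ij = a_ji = -1; a double or triple edge where a_ij * a_ji = 2 or 3), the diagram is a chain of 6 nodes with a double edge at one end; the terminal node there is the unique short simple root (B_6). One simple-root ordering that puts it in standard form is (alpha_4, alpha_2, alpha_3, alpha_6, alpha_5, alpha_1). So the algebra is type B_6, i.e. so(13).

B6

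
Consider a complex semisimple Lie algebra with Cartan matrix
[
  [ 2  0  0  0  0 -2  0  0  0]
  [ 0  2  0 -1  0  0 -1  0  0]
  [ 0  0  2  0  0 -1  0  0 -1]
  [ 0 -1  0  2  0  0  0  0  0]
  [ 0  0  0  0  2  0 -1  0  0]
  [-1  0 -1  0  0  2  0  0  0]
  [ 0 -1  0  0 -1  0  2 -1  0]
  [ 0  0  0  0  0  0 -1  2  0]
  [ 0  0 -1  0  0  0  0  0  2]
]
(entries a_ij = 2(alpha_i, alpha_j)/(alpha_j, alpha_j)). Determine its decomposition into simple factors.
type C_4 + type D_5

The diagram associated to this matrix has two connected components: the simple roots {alpha_1, alpha_3, alpha_6, alpha_9} form a chain of 4 nodes with a double edge at one end; the terminal node there is the unique long simple root (C_4), and {alpha_2, alpha_4, alpha_5, alpha_7, alpha_8} form a chain of 3 nodes with a fork of two nodes at one end (D_5). A semisimple Lie algebra decomposes uniquely as the direct sum of simple ideals, one per connected component of its Dynkin diagram, so g ≅ C_4 ⊕ D_5 (dimension 36 + 45 = 81).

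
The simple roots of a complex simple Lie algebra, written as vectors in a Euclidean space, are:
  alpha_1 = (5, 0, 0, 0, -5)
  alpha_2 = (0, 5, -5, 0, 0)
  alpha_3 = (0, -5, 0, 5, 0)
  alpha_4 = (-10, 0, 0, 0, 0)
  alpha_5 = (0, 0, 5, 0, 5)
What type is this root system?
Compute the Cartan integers a_ij = 2(alpha_i, alpha_j)/(alpha_j, alpha_j); the resulting 5x5 Cartan matrix is
[[2, 0, 0, -1, -1], [0, 2, -1, 0, -1], [0, -1, 2, 0, 0], [-2, 0, 0, 2, 0], [-1, -1, 0, 0, 2]].
The roots have two lengths (squared-length ratio 2:1); the short ones are alpha_{1,2,3,5}. The associated Dynkin diagram is a chain of 5 nodes with a double edge at one end; the terminal node there is the unique long simple root (C_5), so the type is C_5 (the algebra sp(10)).

type C_5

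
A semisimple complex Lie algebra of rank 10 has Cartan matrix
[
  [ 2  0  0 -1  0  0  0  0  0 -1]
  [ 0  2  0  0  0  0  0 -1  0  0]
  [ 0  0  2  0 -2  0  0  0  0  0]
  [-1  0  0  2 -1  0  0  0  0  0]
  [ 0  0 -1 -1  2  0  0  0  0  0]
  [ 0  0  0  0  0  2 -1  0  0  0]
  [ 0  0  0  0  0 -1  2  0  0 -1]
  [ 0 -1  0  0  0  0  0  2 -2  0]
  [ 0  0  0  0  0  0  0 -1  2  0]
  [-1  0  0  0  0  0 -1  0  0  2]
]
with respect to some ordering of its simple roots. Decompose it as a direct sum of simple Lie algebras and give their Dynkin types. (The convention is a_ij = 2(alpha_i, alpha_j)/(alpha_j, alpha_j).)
type B_3 ⊕ type C_7

The diagram associated to this matrix has two connected components: the simple roots {alpha_2, alpha_8, alpha_9} form a chain of 3 nodes with a double edge at one end; the terminal node there is the unique short simple root (B_3), and {alpha_1, alpha_3, alpha_4, alpha_5, alpha_6, alpha_7, alpha_10} form a chain of 7 nodes with a double edge at one end; the terminal node there is the unique long simple root (C_7). A semisimple Lie algebra decomposes uniquely as the direct sum of simple ideals, one per connected component of its Dynkin diagram, so g ≅ B_3 ⊕ C_7 (dimension 21 + 105 = 126).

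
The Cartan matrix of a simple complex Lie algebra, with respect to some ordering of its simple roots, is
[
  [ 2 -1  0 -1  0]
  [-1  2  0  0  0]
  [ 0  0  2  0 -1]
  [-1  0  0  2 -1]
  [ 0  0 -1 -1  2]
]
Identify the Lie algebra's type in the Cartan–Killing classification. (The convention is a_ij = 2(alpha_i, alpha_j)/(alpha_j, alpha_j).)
The matrix has rank 5 with 2's on the diagonal. Reading the off-diagonal entries as Dynkin edges (a single edge where a_ij = a_ji = -1; a double or triple edge where a_ij * a_ji = 2 or 3), the diagram is a chain of 5 nodes with single edges (A_5). One simple-root ordering that puts it in standard form is (alpha_3, alpha_5, alpha_4, alpha_1, alpha_2). So the algebra is type A_5, i.e. sl(6).

type A_5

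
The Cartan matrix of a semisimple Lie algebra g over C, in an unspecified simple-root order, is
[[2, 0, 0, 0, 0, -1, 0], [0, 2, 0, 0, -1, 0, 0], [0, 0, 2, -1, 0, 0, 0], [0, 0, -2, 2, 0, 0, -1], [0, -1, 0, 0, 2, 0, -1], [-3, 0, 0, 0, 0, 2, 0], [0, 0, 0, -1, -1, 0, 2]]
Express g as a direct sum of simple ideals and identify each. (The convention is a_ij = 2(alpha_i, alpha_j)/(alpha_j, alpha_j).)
B5 ⊕ G2

The diagram associated to this matrix has two connected components: the simple roots {alpha_2, alpha_3, alpha_4, alpha_5, alpha_7} form a chain of 5 nodes with a double edge at one end; the terminal node there is the unique short simple root (B_5), and {alpha_1, alpha_6} form two nodes joined by a triple edge (G_2). A semisimple Lie algebra decomposes uniquely as the direct sum of simple ideals, one per connected component of its Dynkin diagram, so g ≅ B_5 ⊕ G_2 (dimension 55 + 14 = 69).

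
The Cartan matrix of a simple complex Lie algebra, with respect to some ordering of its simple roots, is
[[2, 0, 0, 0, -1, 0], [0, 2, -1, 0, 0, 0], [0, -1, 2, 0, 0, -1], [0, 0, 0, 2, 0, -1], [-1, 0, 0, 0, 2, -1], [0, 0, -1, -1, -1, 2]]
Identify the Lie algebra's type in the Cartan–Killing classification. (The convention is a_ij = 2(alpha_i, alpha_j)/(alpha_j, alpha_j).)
The matrix has rank 6 with 2's on the diagonal. Reading the off-diagonal entries as Dynkin edges (a single edge where a_ij = a_ji = -1; a double or triple edge where a_ij * a_ji = 2 or 3), the diagram is a chain of 5 nodes with one extra node attached to the third node from one end (E_6). One simple-root ordering that puts it in standard form is (alpha_2, alpha_4, alpha_3, alpha_6, alpha_5, alpha_1). So the algebra is type E_6.

type E_6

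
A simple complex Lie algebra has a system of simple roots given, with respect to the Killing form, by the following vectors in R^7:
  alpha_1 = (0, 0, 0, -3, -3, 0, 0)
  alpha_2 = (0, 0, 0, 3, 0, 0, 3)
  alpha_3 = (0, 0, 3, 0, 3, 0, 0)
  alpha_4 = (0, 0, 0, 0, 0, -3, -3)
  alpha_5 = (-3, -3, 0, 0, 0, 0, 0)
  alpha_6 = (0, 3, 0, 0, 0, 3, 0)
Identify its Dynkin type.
A_6 (sl(7))

Compute the Cartan integers a_ij = 2(alpha_i, alpha_j)/(alpha_j, alpha_j); the resulting 6x6 Cartan matrix is
[[2, -1, -1, 0, 0, 0], [-1, 2, 0, -1, 0, 0], [-1, 0, 2, 0, 0, 0], [0, -1, 0, 2, 0, -1], [0, 0, 0, 0, 2, -1], [0, 0, 0, -1, -1, 2]].
All simple roots have the same length, so the diagram is simply laced. The associated Dynkin diagram is a chain of 6 nodes with single edges (A_6), so the type is A_6 (the algebra sl(7)).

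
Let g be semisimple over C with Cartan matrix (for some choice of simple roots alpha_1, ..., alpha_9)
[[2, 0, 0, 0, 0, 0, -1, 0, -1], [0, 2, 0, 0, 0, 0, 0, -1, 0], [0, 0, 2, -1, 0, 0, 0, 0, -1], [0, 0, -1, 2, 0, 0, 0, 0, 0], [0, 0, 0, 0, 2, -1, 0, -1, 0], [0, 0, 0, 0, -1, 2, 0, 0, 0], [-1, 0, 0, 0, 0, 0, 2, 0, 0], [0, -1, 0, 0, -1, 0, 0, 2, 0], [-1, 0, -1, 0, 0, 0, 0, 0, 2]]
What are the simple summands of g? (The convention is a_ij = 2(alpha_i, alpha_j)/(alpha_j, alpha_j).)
The diagram associated to this matrix has two connected components: the simple roots {alpha_2, alpha_5, alpha_6, alpha_8} form a chain of 4 nodes with single edges (A_4), and {alpha_1, alpha_3, alpha_4, alpha_7, alpha_9} form a chain of 5 nodes with single edges (A_5). A semisimple Lie algebra decomposes uniquely as the direct sum of simple ideals, one per connected component of its Dynkin diagram, so g ≅ A_4 ⊕ A_5 (dimension 24 + 35 = 59).

A4 ⊕ A5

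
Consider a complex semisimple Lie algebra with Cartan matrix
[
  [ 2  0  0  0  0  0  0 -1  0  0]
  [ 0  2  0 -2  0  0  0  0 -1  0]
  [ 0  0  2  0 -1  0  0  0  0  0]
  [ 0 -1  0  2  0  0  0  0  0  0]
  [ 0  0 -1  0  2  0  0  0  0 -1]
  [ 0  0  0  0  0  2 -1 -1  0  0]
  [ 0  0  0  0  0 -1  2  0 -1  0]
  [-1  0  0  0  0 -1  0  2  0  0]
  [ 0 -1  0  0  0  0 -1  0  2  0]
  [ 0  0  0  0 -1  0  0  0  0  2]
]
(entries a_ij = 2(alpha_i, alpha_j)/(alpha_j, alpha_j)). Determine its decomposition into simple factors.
The diagram associated to this matrix has two connected components: the simple roots {alpha_3, alpha_5, alpha_10} form a chain of 3 nodes with single edges (A_3), and {alpha_1, alpha_2, alpha_4, alpha_6, alpha_7, alpha_8, alpha_9} form a chain of 7 nodes with a double edge at one end; the terminal node there is the unique short simple root (B_7). A semisimple Lie algebra decomposes uniquely as the direct sum of simple ideals, one per connected component of its Dynkin diagram, so g ≅ A_3 ⊕ B_7 (dimension 15 + 105 = 120).

type A_3 + type B_7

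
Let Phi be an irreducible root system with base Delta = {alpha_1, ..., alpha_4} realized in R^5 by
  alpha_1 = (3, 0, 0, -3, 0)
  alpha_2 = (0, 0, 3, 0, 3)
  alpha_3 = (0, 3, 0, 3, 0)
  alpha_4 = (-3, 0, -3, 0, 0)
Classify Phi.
A_4 (sl(5))

Compute the Cartan integers a_ij = 2(alpha_i, alpha_j)/(alpha_j, alpha_j); the resulting 4x4 Cartan matrix is
[[2, 0, -1, -1], [0, 2, 0, -1], [-1, 0, 2, 0], [-1, -1, 0, 2]].
All simple roots have the same length, so the diagram is simply laced. The associated Dynkin diagram is a chain of 4 nodes with single edges (A_4), so the type is A_4 (the algebra sl(5)).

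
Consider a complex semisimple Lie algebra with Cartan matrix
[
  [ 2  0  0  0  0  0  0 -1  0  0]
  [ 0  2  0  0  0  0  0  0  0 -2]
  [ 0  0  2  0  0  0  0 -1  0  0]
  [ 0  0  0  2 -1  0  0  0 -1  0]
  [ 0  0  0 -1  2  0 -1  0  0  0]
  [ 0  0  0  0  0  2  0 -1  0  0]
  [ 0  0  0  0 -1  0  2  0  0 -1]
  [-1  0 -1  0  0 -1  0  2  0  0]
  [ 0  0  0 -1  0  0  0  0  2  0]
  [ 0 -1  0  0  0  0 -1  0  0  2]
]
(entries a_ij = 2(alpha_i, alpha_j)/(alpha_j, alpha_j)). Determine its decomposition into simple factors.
C_6 (sp(12)) + D_4 (so(8))

The diagram associated to this matrix has two connected components: the simple roots {alpha_2, alpha_4, alpha_5, alpha_7, alpha_9, alpha_10} form a chain of 6 nodes with a double edge at one end; the terminal node there is the unique long simple root (C_6), and {alpha_1, alpha_3, alpha_6, alpha_8} form a chain of 2 nodes with a fork of two nodes at one end (D_4). A semisimple Lie algebra decomposes uniquely as the direct sum of simple ideals, one per connected component of its Dynkin diagram, so g ≅ C_6 ⊕ D_4 (dimension 78 + 28 = 106).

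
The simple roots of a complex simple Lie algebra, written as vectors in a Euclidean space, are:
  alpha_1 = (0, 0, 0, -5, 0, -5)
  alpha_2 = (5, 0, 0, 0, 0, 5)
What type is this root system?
type A_2

Compute the Cartan integers a_ij = 2(alpha_i, alpha_j)/(alpha_j, alpha_j); the resulting 2x2 Cartan matrix is
[[2, -1], [-1, 2]].
All simple roots have the same length, so the diagram is simply laced. The associated Dynkin diagram is a chain of 2 nodes with single edges (A_2), so the type is A_2 (the algebra sl(3)).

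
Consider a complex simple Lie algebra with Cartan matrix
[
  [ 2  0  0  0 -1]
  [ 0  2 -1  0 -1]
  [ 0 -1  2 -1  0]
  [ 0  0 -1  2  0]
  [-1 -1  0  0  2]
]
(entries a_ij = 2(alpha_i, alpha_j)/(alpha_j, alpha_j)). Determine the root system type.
The matrix has rank 5 with 2's on the diagonal. Reading the off-diagonal entries as Dynkin edges (a single edge where a_ij = a_ji = -1; a double or triple edge where a_ij * a_ji = 2 or 3), the diagram is a chain of 5 nodes with single edges (A_5). One simple-root ordering that puts it in standard form is (alpha_1, alpha_5, alpha_2, alpha_3, alpha_4). So the algebra is type A_5, i.e. sl(6).

A_5 (sl(6))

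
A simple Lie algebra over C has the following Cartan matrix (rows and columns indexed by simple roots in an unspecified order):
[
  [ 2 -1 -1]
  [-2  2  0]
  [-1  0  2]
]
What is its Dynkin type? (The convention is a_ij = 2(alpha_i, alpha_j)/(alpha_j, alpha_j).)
C_3

The matrix has rank 3 with 2's on the diagonal. Reading the off-diagonal entries as Dynkin edges (a single edge where a_ij = a_ji = -1; a double or triple edge where a_ij * a_ji = 2 or 3), the diagram is a chain of 3 nodes with a double edge at one end; the terminal node there is the unique long simple root (C_3). One simple-root ordering that puts it in standard form is (alpha_3, alpha_1, alpha_2). So the algebra is type C_3, i.e. sp(6).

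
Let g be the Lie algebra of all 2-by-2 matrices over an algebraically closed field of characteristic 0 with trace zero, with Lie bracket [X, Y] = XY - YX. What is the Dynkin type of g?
This is sl(2), which has dimension 2^2 - 1 = 3 and rank 2 - 1 = 1 (a Cartan subalgebra is the diagonal traceless matrices). In the classification of classical Lie algebras, the special linear algebra sl(n+1) has type A_n; here n = 1, so the Dynkin diagram is a chain of 1 nodes with single edges (A_1). Hence the type is A_1.

type A_1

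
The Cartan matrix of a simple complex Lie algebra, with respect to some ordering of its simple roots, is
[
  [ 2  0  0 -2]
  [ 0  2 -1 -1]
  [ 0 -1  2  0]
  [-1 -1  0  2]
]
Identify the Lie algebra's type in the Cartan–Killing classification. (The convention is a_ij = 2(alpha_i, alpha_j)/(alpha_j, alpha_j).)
The matrix has rank 4 with 2's on the diagonal. Reading the off-diagonal entries as Dynkin edges (a single edge where a_ij = a_ji = -1; a double or triple edge where a_ij * a_ji = 2 or 3), the diagram is a chain of 4 nodes with a double edge at one end; the terminal node there is the unique long simple root (C_4). One simple-root ordering that puts it in standard form is (alpha_3, alpha_2, alpha_4, alpha_1). So the algebra is type C_4, i.e. sp(8).

C_4 (sp(8))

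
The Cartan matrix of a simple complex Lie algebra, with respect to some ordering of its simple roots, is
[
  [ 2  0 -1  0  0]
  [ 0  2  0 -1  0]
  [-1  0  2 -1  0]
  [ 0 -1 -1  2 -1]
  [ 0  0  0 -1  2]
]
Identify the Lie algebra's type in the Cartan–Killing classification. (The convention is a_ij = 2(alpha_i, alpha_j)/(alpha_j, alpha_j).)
The matrix has rank 5 with 2's on the diagonal. Reading the off-diagonal entries as Dynkin edges (a single edge where a_ij = a_ji = -1; a double or triple edge where a_ij * a_ji = 2 or 3), the diagram is a chain of 3 nodes with a fork of two nodes at one end (D_5). One simple-root ordering that puts it in standard form is (alpha_1, alpha_3, alpha_4, alpha_5, alpha_2). So the algebra is type D_5, i.e. so(10).

D_5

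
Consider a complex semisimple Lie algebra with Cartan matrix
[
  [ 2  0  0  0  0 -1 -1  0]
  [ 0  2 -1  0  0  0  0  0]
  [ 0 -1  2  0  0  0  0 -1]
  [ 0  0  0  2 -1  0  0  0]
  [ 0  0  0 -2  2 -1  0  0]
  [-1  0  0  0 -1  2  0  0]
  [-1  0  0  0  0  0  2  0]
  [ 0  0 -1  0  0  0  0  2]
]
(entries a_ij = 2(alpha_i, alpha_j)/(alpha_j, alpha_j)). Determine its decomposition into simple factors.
A3 ⊕ B5

The diagram associated to this matrix has two connected components: the simple roots {alpha_2, alpha_3, alpha_8} form a chain of 3 nodes with single edges (A_3), and {alpha_1, alpha_4, alpha_5, alpha_6, alpha_7} form a chain of 5 nodes with a double edge at one end; the terminal node there is the unique short simple root (B_5). A semisimple Lie algebra decomposes uniquely as the direct sum of simple ideals, one per connected component of its Dynkin diagram, so g ≅ A_3 ⊕ B_5 (dimension 15 + 55 = 70).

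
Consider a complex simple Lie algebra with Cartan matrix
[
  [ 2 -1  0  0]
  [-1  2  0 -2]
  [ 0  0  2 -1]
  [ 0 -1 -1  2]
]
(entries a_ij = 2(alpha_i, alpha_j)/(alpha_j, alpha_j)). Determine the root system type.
type F_4

The matrix has rank 4 with 2's on the diagonal. Reading the off-diagonal entries as Dynkin edges (a single edge where a_ij = a_ji = -1; a double or triple edge where a_ij * a_ji = 2 or 3), the diagram is a chain of 4 nodes with a double edge between the middle two (F_4). One simple-root ordering that puts it in standard form is (alpha_1, alpha_2, alpha_4, alpha_3). So the algebra is type F_4.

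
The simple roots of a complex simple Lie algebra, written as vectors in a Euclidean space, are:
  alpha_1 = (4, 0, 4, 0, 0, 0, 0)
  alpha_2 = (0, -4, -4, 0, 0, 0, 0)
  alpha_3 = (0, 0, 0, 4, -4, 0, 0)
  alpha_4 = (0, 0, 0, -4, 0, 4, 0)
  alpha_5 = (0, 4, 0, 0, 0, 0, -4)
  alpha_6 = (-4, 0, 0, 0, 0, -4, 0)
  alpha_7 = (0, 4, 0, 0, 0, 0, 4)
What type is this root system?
type D_7

Compute the Cartan integers a_ij = 2(alpha_i, alpha_j)/(alpha_j, alpha_j); the resulting 7x7 Cartan matrix is
[[2, -1, 0, 0, 0, -1, 0], [-1, 2, 0, 0, -1, 0, -1], [0, 0, 2, -1, 0, 0, 0], [0, 0, -1, 2, 0, -1, 0], [0, -1, 0, 0, 2, 0, 0], [-1, 0, 0, -1, 0, 2, 0], [0, -1, 0, 0, 0, 0, 2]].
All simple roots have the same length, so the diagram is simply laced. The associated Dynkin diagram is a chain of 5 nodes with a fork of two nodes at one end (D_7), so the type is D_7 (the algebra so(14)).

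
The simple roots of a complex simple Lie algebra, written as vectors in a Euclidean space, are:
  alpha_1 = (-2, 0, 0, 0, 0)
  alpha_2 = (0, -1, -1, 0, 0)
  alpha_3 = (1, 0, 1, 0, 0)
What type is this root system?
C_3 (sp(6))

Compute the Cartan integers a_ij = 2(alpha_i, alpha_j)/(alpha_j, alpha_j); the resulting 3x3 Cartan matrix is
[[2, 0, -2], [0, 2, -1], [-1, -1, 2]].
The roots have two lengths (squared-length ratio 2:1); the short ones are alpha_{2,3}. The associated Dynkin diagram is a chain of 3 nodes with a double edge at one end; the terminal node there is the unique long simple root (C_3), so the type is C_3 (the algebra sp(6)).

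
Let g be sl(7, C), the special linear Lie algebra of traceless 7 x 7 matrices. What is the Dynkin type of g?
A_6

This is sl(7), which has dimension 7^2 - 1 = 48 and rank 7 - 1 = 6 (a Cartan subalgebra is the diagonal traceless matrices). In the classification of classical Lie algebras, the special linear algebra sl(n+1) has type A_n; here n = 6, so the Dynkin diagram is a chain of 6 nodes with single edges (A_6). Hence the type is A_6.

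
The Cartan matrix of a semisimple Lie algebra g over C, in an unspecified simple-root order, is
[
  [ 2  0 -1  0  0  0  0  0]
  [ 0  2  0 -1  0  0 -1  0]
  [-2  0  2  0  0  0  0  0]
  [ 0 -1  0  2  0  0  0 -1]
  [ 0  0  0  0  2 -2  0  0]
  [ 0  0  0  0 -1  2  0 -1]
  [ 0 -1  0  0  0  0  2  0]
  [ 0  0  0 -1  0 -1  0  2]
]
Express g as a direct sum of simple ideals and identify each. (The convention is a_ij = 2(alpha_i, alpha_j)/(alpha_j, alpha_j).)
B_2 + C_6

The diagram associated to this matrix has two connected components: the simple roots {alpha_1, alpha_3} form a chain of 2 nodes with a double edge at one end; the terminal node there is the unique short simple root (B_2), and {alpha_2, alpha_4, alpha_5, alpha_6, alpha_7, alpha_8} form a chain of 6 nodes with a double edge at one end; the terminal node there is the unique long simple root (C_6). A semisimple Lie algebra decomposes uniquely as the direct sum of simple ideals, one per connected component of its Dynkin diagram, so g ≅ B_2 ⊕ C_6 (dimension 10 + 78 = 88).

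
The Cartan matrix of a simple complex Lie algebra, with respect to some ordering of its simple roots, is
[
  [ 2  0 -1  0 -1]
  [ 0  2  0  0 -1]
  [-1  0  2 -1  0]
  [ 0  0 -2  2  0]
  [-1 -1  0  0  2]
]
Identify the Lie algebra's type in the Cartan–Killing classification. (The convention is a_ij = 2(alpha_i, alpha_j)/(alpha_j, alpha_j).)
The matrix has rank 5 with 2's on the diagonal. Reading the off-diagonal entries as Dynkin edges (a single edge where a_ij = a_ji = -1; a double or triple edge where a_ij * a_ji = 2 or 3), the diagram is a chain of 5 nodes with a double edge at one end; the terminal node there is the unique long simple root (C_5). One simple-root ordering that puts it in standard form is (alpha_2, alpha_5, alpha_1, alpha_3, alpha_4). So the algebra is type C_5, i.e. sp(10).

C_5 (sp(10))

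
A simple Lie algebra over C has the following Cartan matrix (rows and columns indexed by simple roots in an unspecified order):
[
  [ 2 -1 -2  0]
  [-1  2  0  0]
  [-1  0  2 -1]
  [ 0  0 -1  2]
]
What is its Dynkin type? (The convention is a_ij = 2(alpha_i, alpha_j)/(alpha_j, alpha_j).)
F4

The matrix has rank 4 with 2's on the diagonal. Reading the off-diagonal entries as Dynkin edges (a single edge where a_ij = a_ji = -1; a double or triple edge where a_ij * a_ji = 2 or 3), the diagram is a chain of 4 nodes with a double edge between the middle two (F_4). One simple-root ordering that puts it in standard form is (alpha_2, alpha_1, alpha_3, alpha_4). So the algebra is type F_4.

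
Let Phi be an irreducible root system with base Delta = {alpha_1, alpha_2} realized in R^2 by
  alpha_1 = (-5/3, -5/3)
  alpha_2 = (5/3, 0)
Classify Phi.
B_2

Compute the Cartan integers a_ij = 2(alpha_i, alpha_j)/(alpha_j, alpha_j); the resulting 2x2 Cartan matrix is
[[2, -2], [-1, 2]].
The roots have two lengths (squared-length ratio 2:1); the short ones are alpha_{2}. The associated Dynkin diagram is a chain of 2 nodes with a double edge at one end; the terminal node there is the unique short simple root (B_2), so the type is B_2 (the algebra so(5)).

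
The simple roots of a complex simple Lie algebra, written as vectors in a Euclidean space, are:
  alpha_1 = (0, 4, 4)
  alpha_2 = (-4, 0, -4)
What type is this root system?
type A_2

Compute the Cartan integers a_ij = 2(alpha_i, alpha_j)/(alpha_j, alpha_j); the resulting 2x2 Cartan matrix is
[[2, -1], [-1, 2]].
All simple roots have the same length, so the diagram is simply laced. The associated Dynkin diagram is a chain of 2 nodes with single edges (A_2), so the type is A_2 (the algebra sl(3)).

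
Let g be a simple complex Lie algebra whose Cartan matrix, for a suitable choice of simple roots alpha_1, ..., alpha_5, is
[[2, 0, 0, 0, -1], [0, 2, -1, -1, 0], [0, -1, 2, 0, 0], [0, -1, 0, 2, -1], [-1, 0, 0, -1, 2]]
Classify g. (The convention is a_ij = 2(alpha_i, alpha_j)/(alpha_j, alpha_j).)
The matrix has rank 5 with 2's on the diagonal. Reading the off-diagonal entries as Dynkin edges (a single edge where a_ij = a_ji = -1; a double or triple edge where a_ij * a_ji = 2 or 3), the diagram is a chain of 5 nodes with single edges (A_5). One simple-root ordering that puts it in standard form is (alpha_3, alpha_2, alpha_4, alpha_5, alpha_1). So the algebra is type A_5, i.e. sl(6).

type A_5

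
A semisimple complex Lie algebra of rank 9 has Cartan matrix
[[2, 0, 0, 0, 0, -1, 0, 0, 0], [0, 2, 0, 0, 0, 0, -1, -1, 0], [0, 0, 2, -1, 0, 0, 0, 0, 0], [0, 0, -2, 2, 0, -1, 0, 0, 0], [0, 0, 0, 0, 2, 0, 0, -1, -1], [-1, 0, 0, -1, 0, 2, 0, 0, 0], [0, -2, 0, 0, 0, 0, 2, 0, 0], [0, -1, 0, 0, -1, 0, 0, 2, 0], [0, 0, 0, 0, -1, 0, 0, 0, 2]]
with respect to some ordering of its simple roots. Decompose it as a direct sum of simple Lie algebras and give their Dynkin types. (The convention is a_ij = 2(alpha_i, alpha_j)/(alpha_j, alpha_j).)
The diagram associated to this matrix has two connected components: the simple roots {alpha_1, alpha_3, alpha_4, alpha_6} form a chain of 4 nodes with a double edge at one end; the terminal node there is the unique short simple root (B_4), and {alpha_2, alpha_5, alpha_7, alpha_8, alpha_9} form a chain of 5 nodes with a double edge at one end; the terminal node there is the unique long simple root (C_5). A semisimple Lie algebra decomposes uniquely as the direct sum of simple ideals, one per connected component of its Dynkin diagram, so g ≅ B_4 ⊕ C_5 (dimension 36 + 55 = 91).

B_4 (so(9)) ⊕ C_5 (sp(10))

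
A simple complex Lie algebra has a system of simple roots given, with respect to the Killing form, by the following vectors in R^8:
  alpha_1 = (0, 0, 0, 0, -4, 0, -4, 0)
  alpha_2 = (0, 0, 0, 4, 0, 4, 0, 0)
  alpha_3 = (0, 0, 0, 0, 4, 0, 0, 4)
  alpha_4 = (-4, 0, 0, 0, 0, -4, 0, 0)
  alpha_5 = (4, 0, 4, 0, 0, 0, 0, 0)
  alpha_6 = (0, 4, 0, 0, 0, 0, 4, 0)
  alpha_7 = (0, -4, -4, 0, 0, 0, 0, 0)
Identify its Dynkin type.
A7

Compute the Cartan integers a_ij = 2(alpha_i, alpha_j)/(alpha_j, alpha_j); the resulting 7x7 Cartan matrix is
[[2, 0, -1, 0, 0, -1, 0], [0, 2, 0, -1, 0, 0, 0], [-1, 0, 2, 0, 0, 0, 0], [0, -1, 0, 2, -1, 0, 0], [0, 0, 0, -1, 2, 0, -1], [-1, 0, 0, 0, 0, 2, -1], [0, 0, 0, 0, -1, -1, 2]].
All simple roots have the same length, so the diagram is simply laced. The associated Dynkin diagram is a chain of 7 nodes with single edges (A_7), so the type is A_7 (the algebra sl(8)).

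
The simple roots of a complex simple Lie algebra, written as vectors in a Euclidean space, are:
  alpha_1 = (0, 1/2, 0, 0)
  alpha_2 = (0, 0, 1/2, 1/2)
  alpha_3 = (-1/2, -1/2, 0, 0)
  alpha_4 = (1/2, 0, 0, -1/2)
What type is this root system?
Compute the Cartan integers a_ij = 2(alpha_i, alpha_j)/(alpha_j, alpha_j); the resulting 4x4 Cartan matrix is
[[2, 0, -1, 0], [0, 2, 0, -1], [-2, 0, 2, -1], [0, -1, -1, 2]].
The roots have two lengths (squared-length ratio 2:1); the short ones are alpha_{1}. The associated Dynkin diagram is a chain of 4 nodes with a double edge at one end; the terminal node there is the unique short simple root (B_4), so the type is B_4 (the algebra so(9)).

type B_4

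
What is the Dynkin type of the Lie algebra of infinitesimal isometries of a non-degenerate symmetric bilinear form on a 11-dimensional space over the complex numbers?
B5

This is so(11) with 11 odd, which has dimension 11(11-1)/2 = 55 and rank (11-1)/2 = 5. In the classification of classical Lie algebras, the orthogonal algebra so(2n+1) in an odd number of variables has type B_n; here n = 5, so the Dynkin diagram is a chain of 5 nodes with a double edge at one end; the terminal node there is the unique short simple root (B_5). Hence the type is B_5.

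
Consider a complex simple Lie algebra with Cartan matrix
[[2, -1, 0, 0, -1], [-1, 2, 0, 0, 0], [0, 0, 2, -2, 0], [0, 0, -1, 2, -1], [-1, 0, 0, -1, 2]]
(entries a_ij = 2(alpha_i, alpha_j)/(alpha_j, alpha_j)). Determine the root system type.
The matrix has rank 5 with 2's on the diagonal. Reading the off-diagonal entries as Dynkin edges (a single edge where a_ij = a_ji = -1; a double or triple edge where a_ij * a_ji = 2 or 3), the diagram is a chain of 5 nodes with a double edge at one end; the terminal node there is the unique long simple root (C_5). One simple-root ordering that puts it in standard form is (alpha_2, alpha_1, alpha_5, alpha_4, alpha_3). So the algebra is type C_5, i.e. sp(10).

type C_5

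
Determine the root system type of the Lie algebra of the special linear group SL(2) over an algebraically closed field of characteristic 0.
A_1

This is sl(2), which has dimension 2^2 - 1 = 3 and rank 2 - 1 = 1 (a Cartan subalgebra is the diagonal traceless matrices). In the classification of classical Lie algebras, the special linear algebra sl(n+1) has type A_n; here n = 1, so the Dynkin diagram is a chain of 1 nodes with single edges (A_1). Hence the type is A_1.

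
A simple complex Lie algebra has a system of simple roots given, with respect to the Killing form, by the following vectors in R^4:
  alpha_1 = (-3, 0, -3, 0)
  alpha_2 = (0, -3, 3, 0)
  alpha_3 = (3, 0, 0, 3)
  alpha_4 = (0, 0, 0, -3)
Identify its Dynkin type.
Compute the Cartan integers a_ij = 2(alpha_i, alpha_j)/(alpha_j, alpha_j); the resulting 4x4 Cartan matrix is
[[2, -1, -1, 0], [-1, 2, 0, 0], [-1, 0, 2, -2], [0, 0, -1, 2]].
The roots have two lengths (squared-length ratio 2:1); the short ones are alpha_{4}. The associated Dynkin diagram is a chain of 4 nodes with a double edge at one end; the terminal node there is the unique short simple root (B_4), so the type is B_4 (the algebra so(9)).

B4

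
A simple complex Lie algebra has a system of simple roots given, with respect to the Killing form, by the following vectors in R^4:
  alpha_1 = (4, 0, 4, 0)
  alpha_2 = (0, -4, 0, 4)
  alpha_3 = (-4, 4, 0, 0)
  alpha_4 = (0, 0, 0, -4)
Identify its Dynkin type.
Compute the Cartan integers a_ij = 2(alpha_i, alpha_j)/(alpha_j, alpha_j); the resulting 4x4 Cartan matrix is
[[2, 0, -1, 0], [0, 2, -1, -2], [-1, -1, 2, 0], [0, -1, 0, 2]].
The roots have two lengths (squared-length ratio 2:1); the short ones are alpha_{4}. The associated Dynkin diagram is a chain of 4 nodes with a double edge at one end; the terminal node there is the unique short simple root (B_4), so the type is B_4 (the algebra so(9)).

B_4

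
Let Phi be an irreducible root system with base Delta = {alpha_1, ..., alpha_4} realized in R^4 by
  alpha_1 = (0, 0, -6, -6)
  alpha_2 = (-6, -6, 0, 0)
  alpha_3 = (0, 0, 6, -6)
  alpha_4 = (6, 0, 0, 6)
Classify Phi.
D_4 (so(8))

Compute the Cartan integers a_ij = 2(alpha_i, alpha_j)/(alpha_j, alpha_j); the resulting 4x4 Cartan matrix is
[[2, 0, 0, -1], [0, 2, 0, -1], [0, 0, 2, -1], [-1, -1, -1, 2]].
All simple roots have the same length, so the diagram is simply laced. The associated Dynkin diagram is a chain of 2 nodes with a fork of two nodes at one end (D_4), so the type is D_4 (the algebra so(8)).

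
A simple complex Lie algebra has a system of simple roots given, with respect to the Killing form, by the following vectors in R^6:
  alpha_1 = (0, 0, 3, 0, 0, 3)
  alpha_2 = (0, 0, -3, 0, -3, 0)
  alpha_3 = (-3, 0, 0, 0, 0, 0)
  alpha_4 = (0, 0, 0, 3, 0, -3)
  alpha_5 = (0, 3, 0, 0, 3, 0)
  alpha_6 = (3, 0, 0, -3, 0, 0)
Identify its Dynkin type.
Compute the Cartan integers a_ij = 2(alpha_i, alpha_j)/(alpha_j, alpha_j); the resulting 6x6 Cartan matrix is
[[2, -1, 0, -1, 0, 0], [-1, 2, 0, 0, -1, 0], [0, 0, 2, 0, 0, -1], [-1, 0, 0, 2, 0, -1], [0, -1, 0, 0, 2, 0], [0, 0, -2, -1, 0, 2]].
The roots have two lengths (squared-length ratio 2:1); the short ones are alpha_{3}. The associated Dynkin diagram is a chain of 6 nodes with a double edge at one end; the terminal node there is the unique short simple root (B_6), so the type is B_6 (the algebra so(13)).

B_6 (so(13))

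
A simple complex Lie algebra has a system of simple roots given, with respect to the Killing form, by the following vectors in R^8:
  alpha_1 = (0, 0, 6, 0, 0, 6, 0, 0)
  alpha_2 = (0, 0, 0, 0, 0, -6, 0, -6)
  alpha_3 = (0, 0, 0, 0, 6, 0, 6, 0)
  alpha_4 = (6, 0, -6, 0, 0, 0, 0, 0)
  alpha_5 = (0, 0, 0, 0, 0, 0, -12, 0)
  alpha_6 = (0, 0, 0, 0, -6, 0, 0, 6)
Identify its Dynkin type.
Compute the Cartan integers a_ij = 2(alpha_i, alpha_j)/(alpha_j, alpha_j); the resulting 6x6 Cartan matrix is
[[2, -1, 0, -1, 0, 0], [-1, 2, 0, 0, 0, -1], [0, 0, 2, 0, -1, -1], [-1, 0, 0, 2, 0, 0], [0, 0, -2, 0, 2, 0], [0, -1, -1, 0, 0, 2]].
The roots have two lengths (squared-length ratio 2:1); the short ones are alpha_{1,2,3,4,6}. The associated Dynkin diagram is a chain of 6 nodes with a double edge at one end; the terminal node there is the unique long simple root (C_6), so the type is C_6 (the algebra sp(12)).

C6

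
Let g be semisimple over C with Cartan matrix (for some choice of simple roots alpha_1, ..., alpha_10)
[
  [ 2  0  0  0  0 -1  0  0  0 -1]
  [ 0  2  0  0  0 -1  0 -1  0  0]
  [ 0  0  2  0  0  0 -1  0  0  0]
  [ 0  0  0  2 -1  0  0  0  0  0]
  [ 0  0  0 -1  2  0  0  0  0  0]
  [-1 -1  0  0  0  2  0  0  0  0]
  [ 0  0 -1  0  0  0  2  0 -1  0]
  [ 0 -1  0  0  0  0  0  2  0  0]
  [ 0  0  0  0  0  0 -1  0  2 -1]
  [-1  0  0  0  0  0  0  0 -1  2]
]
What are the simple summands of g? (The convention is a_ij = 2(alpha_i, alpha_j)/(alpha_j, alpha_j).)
type A_2 + type A_8

The diagram associated to this matrix has two connected components: the simple roots {alpha_4, alpha_5} form a chain of 2 nodes with single edges (A_2), and {alpha_1, alpha_2, alpha_3, alpha_6, alpha_7, alpha_8, alpha_9, alpha_10} form a chain of 8 nodes with single edges (A_8). A semisimple Lie algebra decomposes uniquely as the direct sum of simple ideals, one per connected component of its Dynkin diagram, so g ≅ A_2 ⊕ A_8 (dimension 8 + 80 = 88).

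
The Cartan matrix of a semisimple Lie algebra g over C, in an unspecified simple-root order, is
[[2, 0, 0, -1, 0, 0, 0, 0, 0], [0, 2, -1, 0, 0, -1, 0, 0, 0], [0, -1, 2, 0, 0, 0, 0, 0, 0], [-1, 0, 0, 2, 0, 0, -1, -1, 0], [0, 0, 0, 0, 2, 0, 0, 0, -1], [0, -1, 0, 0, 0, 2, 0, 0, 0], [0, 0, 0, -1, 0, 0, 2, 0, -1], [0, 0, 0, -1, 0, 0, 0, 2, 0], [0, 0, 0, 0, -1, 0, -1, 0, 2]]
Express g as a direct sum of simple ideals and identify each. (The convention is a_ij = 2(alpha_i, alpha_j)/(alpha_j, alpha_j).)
The diagram associated to this matrix has two connected components: the simple roots {alpha_2, alpha_3, alpha_6} form a chain of 3 nodes with single edges (A_3), and {alpha_1, alpha_4, alpha_5, alpha_7, alpha_8, alpha_9} form a chain of 4 nodes with a fork of two nodes at one end (D_6). A semisimple Lie algebra decomposes uniquely as the direct sum of simple ideals, one per connected component of its Dynkin diagram, so g ≅ A_3 ⊕ D_6 (dimension 15 + 66 = 81).

A3 ⊕ D6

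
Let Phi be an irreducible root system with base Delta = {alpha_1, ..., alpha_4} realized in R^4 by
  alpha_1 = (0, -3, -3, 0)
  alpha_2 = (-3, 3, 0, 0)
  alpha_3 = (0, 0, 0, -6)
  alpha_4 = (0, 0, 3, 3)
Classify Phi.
C_4

Compute the Cartan integers a_ij = 2(alpha_i, alpha_j)/(alpha_j, alpha_j); the resulting 4x4 Cartan matrix is
[[2, -1, 0, -1], [-1, 2, 0, 0], [0, 0, 2, -2], [-1, 0, -1, 2]].
The roots have two lengths (squared-length ratio 2:1); the short ones are alpha_{1,2,4}. The associated Dynkin diagram is a chain of 4 nodes with a double edge at one end; the terminal node there is the unique long simple root (C_4), so the type is C_4 (the algebra sp(8)).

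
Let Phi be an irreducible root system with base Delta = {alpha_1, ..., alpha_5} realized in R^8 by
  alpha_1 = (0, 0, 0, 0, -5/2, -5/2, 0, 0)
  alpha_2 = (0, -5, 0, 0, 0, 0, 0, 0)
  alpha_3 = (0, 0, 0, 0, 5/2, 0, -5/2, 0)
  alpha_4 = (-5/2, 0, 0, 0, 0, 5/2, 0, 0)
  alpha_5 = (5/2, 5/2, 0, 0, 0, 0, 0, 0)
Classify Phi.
Compute the Cartan integers a_ij = 2(alpha_i, alpha_j)/(alpha_j, alpha_j); the resulting 5x5 Cartan matrix is
[[2, 0, -1, -1, 0], [0, 2, 0, 0, -2], [-1, 0, 2, 0, 0], [-1, 0, 0, 2, -1], [0, -1, 0, -1, 2]].
The roots have two lengths (squared-length ratio 2:1); the short ones are alpha_{1,3,4,5}. The associated Dynkin diagram is a chain of 5 nodes with a double edge at one end; the terminal node there is the unique long simple root (C_5), so the type is C_5 (the algebra sp(10)).

C_5 (sp(10))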